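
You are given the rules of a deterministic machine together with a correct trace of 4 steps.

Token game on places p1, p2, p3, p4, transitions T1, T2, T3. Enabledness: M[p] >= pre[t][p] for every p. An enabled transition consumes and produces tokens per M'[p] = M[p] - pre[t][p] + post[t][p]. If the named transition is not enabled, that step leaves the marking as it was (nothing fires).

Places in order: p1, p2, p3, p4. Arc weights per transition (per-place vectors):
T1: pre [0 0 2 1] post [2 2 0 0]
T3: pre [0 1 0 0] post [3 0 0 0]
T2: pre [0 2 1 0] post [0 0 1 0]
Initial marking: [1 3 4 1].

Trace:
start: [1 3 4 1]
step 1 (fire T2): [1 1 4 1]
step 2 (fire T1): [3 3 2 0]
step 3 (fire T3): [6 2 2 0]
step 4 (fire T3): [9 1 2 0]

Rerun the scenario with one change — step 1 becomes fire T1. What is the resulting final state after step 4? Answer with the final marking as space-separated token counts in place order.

(re-executing from step 1 with the substitution; state before step 1: [1 3 4 1])
step 1 (fire T1): [3 5 2 0]
step 2 (fire T1): [3 5 2 0]
step 3 (fire T3): [6 4 2 0]
step 4 (fire T3): [9 3 2 0]

9 3 2 0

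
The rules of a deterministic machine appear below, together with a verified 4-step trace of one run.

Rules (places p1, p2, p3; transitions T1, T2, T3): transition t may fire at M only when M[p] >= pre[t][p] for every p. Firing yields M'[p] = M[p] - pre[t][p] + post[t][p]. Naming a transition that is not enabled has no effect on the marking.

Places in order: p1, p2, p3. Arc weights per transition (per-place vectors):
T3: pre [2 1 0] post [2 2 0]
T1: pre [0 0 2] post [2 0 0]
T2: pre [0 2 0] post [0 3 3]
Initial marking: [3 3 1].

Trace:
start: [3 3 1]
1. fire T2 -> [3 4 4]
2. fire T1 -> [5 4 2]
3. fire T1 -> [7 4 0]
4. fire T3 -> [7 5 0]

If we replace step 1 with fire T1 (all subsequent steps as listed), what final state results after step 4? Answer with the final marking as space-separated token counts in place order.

(re-executing from step 1 with the substitution; state before step 1: [3 3 1])
1. fire T1 -> [3 3 1]
2. fire T1 -> [3 3 1]
3. fire T1 -> [3 3 1]
4. fire T3 -> [3 4 1]

3 4 1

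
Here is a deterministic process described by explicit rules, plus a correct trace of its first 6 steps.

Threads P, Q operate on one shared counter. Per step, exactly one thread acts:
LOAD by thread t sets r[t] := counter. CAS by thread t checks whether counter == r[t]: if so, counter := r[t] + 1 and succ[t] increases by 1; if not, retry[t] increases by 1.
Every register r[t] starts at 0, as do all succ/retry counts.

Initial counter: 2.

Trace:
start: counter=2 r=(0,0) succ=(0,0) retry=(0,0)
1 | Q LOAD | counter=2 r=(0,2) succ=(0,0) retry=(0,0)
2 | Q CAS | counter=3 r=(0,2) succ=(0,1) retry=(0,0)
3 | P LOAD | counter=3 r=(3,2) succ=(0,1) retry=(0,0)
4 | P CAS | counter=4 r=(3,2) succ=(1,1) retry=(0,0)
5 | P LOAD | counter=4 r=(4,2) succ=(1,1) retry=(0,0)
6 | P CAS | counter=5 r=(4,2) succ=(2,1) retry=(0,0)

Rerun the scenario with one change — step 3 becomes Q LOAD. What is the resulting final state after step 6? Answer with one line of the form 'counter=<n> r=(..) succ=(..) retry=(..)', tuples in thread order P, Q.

counter=4 r=(3,3) succ=(1,1) retry=(1,0)

(re-executing from step 3 with the substitution; state before step 3: counter=3 r=(0,2) succ=(0,1) retry=(0,0))
3 | Q LOAD | counter=3 r=(0,3) succ=(0,1) retry=(0,0)
4 | P CAS | counter=3 r=(0,3) succ=(0,1) retry=(1,0)
5 | P LOAD | counter=3 r=(3,3) succ=(0,1) retry=(1,0)
6 | P CAS | counter=4 r=(3,3) succ=(1,1) retry=(1,0)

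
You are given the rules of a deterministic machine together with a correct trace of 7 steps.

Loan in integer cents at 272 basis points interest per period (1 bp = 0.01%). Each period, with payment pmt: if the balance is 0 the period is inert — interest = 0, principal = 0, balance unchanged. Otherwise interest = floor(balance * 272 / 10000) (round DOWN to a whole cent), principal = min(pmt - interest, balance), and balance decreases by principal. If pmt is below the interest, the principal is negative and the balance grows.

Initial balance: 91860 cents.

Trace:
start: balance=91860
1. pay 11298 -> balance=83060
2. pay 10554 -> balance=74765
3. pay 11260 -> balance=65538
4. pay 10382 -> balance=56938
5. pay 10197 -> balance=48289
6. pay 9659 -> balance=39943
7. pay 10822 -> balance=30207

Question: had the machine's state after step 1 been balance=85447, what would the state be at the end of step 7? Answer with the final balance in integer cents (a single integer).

33012

state after step 1 := balance=85447
2. pay 10554 -> balance=77217
3. pay 11260 -> balance=68057
4. pay 10382 -> balance=59526
5. pay 10197 -> balance=50948
6. pay 9659 -> balance=42674
7. pay 10822 -> balance=33012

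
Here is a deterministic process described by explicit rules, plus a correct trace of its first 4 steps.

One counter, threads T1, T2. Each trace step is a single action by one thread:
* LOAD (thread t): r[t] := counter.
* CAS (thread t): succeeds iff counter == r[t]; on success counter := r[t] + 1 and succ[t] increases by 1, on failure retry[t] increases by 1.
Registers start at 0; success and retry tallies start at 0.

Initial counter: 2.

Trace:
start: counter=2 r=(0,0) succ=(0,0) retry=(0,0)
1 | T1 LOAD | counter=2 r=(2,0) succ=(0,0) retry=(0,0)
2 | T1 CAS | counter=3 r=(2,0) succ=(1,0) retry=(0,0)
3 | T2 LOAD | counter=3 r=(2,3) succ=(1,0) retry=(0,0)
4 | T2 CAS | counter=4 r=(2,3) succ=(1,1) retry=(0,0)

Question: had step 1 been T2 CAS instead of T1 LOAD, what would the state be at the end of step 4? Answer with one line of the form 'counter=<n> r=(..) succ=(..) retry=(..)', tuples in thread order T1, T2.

(re-executing from step 1 with the substitution; state before step 1: counter=2 r=(0,0) succ=(0,0) retry=(0,0))
1 | T2 CAS | counter=2 r=(0,0) succ=(0,0) retry=(0,1)
2 | T1 CAS | counter=2 r=(0,0) succ=(0,0) retry=(1,1)
3 | T2 LOAD | counter=2 r=(0,2) succ=(0,0) retry=(1,1)
4 | T2 CAS | counter=3 r=(0,2) succ=(0,1) retry=(1,1)

counter=3 r=(0,2) succ=(0,1) retry=(1,1)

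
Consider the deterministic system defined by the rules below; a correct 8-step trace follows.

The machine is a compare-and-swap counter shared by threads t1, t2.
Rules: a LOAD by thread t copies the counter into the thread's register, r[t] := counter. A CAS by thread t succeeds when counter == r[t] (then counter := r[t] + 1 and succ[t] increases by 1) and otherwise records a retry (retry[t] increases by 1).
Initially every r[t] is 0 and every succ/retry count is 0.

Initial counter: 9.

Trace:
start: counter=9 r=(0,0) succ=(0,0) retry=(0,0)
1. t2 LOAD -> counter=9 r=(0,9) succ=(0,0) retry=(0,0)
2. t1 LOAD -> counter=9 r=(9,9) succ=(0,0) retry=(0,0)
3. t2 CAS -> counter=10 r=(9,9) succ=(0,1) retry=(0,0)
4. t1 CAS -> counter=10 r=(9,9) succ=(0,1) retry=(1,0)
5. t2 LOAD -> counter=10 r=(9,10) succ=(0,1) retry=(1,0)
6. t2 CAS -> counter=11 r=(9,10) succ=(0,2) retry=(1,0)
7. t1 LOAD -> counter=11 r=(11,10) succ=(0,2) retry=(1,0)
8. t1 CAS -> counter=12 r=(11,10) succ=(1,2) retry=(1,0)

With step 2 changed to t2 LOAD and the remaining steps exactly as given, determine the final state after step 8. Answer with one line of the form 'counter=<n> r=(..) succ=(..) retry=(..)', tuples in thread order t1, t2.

counter=12 r=(11,10) succ=(1,2) retry=(1,0)

(re-executing from step 2 with the substitution; state before step 2: counter=9 r=(0,9) succ=(0,0) retry=(0,0))
2. t2 LOAD -> counter=9 r=(0,9) succ=(0,0) retry=(0,0)
3. t2 CAS -> counter=10 r=(0,9) succ=(0,1) retry=(0,0)
4. t1 CAS -> counter=10 r=(0,9) succ=(0,1) retry=(1,0)
5. t2 LOAD -> counter=10 r=(0,10) succ=(0,1) retry=(1,0)
6. t2 CAS -> counter=11 r=(0,10) succ=(0,2) retry=(1,0)
7. t1 LOAD -> counter=11 r=(11,10) succ=(0,2) retry=(1,0)
8. t1 CAS -> counter=12 r=(11,10) succ=(1,2) retry=(1,0)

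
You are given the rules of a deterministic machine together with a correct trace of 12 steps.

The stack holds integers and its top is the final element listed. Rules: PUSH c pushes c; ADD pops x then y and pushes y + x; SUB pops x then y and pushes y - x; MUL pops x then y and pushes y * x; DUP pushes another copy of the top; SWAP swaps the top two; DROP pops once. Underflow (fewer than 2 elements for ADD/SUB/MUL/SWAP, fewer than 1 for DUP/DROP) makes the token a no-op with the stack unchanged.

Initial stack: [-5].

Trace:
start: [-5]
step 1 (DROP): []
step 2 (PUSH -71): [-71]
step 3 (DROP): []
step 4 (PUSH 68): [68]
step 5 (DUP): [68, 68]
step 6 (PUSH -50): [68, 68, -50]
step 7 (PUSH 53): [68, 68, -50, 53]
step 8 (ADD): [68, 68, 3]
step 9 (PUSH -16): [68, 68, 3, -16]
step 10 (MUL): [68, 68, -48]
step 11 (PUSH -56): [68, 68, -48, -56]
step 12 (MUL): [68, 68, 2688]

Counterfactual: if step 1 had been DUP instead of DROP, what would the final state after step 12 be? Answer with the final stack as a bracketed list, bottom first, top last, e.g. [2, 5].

[-5, -5, 68, 68, 2688]

(re-executing from step 1 with the substitution; state before step 1: [-5])
step 1 (DUP): [-5, -5]
step 2 (PUSH -71): [-5, -5, -71]
step 3 (DROP): [-5, -5]
step 4 (PUSH 68): [-5, -5, 68]
step 5 (DUP): [-5, -5, 68, 68]
step 6 (PUSH -50): [-5, -5, 68, 68, -50]
step 7 (PUSH 53): [-5, -5, 68, 68, -50, 53]
step 8 (ADD): [-5, -5, 68, 68, 3]
step 9 (PUSH -16): [-5, -5, 68, 68, 3, -16]
step 10 (MUL): [-5, -5, 68, 68, -48]
step 11 (PUSH -56): [-5, -5, 68, 68, -48, -56]
step 12 (MUL): [-5, -5, 68, 68, 2688]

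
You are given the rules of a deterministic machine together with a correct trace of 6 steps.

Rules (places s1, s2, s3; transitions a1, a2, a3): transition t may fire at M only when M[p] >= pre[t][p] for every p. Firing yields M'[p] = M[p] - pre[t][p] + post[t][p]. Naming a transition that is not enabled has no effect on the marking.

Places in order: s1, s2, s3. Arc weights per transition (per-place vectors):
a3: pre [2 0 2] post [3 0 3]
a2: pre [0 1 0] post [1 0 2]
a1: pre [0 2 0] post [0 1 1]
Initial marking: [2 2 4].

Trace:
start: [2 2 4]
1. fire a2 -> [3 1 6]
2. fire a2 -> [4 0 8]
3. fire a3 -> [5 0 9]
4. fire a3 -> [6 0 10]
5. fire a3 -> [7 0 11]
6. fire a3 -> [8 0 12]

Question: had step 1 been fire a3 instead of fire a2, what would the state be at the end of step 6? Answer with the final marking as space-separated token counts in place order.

8 1 11

(re-executing from step 1 with the substitution; state before step 1: [2 2 4])
1. fire a3 -> [3 2 5]
2. fire a2 -> [4 1 7]
3. fire a3 -> [5 1 8]
4. fire a3 -> [6 1 9]
5. fire a3 -> [7 1 10]
6. fire a3 -> [8 1 11]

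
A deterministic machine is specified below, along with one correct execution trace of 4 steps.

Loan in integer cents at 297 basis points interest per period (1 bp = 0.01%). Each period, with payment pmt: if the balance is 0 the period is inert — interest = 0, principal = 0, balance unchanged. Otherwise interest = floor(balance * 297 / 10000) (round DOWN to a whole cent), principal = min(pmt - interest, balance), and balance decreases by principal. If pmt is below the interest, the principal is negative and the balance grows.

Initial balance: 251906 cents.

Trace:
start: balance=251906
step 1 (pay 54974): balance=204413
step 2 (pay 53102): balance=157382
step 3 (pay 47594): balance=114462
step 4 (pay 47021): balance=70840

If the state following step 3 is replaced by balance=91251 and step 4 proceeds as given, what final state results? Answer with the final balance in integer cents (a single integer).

state after step 3 := balance=91251
step 4 (pay 47021): balance=46940

46940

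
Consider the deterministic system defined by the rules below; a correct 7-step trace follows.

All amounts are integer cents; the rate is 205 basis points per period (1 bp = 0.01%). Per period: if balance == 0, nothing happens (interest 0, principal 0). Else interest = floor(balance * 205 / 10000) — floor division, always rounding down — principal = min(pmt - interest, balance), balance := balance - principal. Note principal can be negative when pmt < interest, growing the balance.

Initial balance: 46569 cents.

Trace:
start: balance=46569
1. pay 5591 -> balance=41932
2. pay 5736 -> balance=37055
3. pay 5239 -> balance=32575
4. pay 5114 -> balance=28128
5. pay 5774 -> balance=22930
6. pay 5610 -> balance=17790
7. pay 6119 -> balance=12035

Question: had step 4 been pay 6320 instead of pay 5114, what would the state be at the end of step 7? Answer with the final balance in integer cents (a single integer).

(re-executing from step 4 with the substitution; state before step 4: balance=32575)
4. pay 6320 -> balance=26922
5. pay 5774 -> balance=21699
6. pay 5610 -> balance=16533
7. pay 6119 -> balance=10752

10752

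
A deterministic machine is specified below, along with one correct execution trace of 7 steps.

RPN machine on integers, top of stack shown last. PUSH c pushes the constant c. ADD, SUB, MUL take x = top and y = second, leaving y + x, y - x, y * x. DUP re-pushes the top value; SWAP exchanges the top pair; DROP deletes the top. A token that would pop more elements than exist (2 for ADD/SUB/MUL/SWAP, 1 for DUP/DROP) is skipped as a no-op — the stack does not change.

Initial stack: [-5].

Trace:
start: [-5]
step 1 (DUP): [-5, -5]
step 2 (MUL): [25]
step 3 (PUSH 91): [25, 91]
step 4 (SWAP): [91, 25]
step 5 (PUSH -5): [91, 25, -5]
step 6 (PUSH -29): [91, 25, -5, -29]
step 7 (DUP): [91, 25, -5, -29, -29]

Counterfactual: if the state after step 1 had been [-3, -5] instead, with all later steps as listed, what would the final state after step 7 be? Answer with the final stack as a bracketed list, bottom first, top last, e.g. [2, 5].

[91, 15, -5, -29, -29]

state after step 1 := [-3, -5]
step 2 (MUL): [15]
step 3 (PUSH 91): [15, 91]
step 4 (SWAP): [91, 15]
step 5 (PUSH -5): [91, 15, -5]
step 6 (PUSH -29): [91, 15, -5, -29]
step 7 (DUP): [91, 15, -5, -29, -29]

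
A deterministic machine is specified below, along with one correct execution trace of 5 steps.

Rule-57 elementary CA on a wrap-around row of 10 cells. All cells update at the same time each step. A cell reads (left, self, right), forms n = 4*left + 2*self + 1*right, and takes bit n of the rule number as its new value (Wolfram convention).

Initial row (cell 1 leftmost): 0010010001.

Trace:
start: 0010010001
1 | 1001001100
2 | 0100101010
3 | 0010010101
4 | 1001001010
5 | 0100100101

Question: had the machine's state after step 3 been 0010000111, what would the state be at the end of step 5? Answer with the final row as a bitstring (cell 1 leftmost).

state after step 3 := 0010000111
4 | 1001110100
5 | 0101001010

0101001010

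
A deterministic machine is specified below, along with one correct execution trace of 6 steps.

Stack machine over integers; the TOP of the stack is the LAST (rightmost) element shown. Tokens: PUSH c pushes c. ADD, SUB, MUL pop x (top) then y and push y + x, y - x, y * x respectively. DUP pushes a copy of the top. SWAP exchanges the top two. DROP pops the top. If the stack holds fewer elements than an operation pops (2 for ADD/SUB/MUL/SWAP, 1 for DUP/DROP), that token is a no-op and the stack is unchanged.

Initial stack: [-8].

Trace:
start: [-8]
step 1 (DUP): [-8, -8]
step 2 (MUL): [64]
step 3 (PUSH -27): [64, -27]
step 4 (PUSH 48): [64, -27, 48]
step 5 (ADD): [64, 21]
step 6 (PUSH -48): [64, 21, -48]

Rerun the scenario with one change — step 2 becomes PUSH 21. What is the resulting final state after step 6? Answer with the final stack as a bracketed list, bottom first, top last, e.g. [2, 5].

(re-executing from step 2 with the substitution; state before step 2: [-8, -8])
step 2 (PUSH 21): [-8, -8, 21]
step 3 (PUSH -27): [-8, -8, 21, -27]
step 4 (PUSH 48): [-8, -8, 21, -27, 48]
step 5 (ADD): [-8, -8, 21, 21]
step 6 (PUSH -48): [-8, -8, 21, 21, -48]

[-8, -8, 21, 21, -48]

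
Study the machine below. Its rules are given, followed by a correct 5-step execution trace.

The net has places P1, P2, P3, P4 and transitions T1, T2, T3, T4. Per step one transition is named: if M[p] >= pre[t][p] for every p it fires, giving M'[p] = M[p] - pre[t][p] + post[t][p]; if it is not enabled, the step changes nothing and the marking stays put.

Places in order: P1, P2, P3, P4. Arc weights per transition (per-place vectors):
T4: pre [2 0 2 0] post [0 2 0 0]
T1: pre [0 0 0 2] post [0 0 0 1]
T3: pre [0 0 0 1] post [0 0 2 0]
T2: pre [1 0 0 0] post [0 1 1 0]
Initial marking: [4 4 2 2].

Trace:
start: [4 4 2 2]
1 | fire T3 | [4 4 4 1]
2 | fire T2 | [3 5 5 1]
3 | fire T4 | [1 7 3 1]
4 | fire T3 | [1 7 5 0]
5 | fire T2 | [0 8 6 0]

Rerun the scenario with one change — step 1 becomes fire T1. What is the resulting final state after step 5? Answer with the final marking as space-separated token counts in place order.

(re-executing from step 1 with the substitution; state before step 1: [4 4 2 2])
1 | fire T1 | [4 4 2 1]
2 | fire T2 | [3 5 3 1]
3 | fire T4 | [1 7 1 1]
4 | fire T3 | [1 7 3 0]
5 | fire T2 | [0 8 4 0]

0 8 4 0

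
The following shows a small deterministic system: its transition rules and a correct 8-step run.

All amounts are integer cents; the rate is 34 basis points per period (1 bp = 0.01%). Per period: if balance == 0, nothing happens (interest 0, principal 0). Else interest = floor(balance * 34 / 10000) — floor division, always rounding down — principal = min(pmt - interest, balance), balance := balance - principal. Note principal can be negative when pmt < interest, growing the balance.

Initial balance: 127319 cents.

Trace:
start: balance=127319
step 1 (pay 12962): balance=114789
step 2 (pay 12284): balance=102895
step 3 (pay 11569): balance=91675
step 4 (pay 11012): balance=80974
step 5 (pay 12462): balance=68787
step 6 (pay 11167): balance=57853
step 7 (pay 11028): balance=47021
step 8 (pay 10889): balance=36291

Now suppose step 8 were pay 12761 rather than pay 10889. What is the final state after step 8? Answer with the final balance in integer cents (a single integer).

34419

(re-executing from step 8 with the substitution; state before step 8: balance=47021)
step 8 (pay 12761): balance=34419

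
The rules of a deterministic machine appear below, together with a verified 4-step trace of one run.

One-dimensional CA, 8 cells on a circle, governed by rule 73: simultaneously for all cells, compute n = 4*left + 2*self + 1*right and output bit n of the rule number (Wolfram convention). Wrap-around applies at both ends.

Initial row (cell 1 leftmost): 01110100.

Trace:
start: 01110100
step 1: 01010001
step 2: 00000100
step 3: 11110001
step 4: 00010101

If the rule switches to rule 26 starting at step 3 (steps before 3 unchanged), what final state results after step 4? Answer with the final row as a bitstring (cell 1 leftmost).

(re-executing steps 3..4 under rule 26; state before step 3: 00000100)
step 3: 00001010
step 4: 00010001

00010001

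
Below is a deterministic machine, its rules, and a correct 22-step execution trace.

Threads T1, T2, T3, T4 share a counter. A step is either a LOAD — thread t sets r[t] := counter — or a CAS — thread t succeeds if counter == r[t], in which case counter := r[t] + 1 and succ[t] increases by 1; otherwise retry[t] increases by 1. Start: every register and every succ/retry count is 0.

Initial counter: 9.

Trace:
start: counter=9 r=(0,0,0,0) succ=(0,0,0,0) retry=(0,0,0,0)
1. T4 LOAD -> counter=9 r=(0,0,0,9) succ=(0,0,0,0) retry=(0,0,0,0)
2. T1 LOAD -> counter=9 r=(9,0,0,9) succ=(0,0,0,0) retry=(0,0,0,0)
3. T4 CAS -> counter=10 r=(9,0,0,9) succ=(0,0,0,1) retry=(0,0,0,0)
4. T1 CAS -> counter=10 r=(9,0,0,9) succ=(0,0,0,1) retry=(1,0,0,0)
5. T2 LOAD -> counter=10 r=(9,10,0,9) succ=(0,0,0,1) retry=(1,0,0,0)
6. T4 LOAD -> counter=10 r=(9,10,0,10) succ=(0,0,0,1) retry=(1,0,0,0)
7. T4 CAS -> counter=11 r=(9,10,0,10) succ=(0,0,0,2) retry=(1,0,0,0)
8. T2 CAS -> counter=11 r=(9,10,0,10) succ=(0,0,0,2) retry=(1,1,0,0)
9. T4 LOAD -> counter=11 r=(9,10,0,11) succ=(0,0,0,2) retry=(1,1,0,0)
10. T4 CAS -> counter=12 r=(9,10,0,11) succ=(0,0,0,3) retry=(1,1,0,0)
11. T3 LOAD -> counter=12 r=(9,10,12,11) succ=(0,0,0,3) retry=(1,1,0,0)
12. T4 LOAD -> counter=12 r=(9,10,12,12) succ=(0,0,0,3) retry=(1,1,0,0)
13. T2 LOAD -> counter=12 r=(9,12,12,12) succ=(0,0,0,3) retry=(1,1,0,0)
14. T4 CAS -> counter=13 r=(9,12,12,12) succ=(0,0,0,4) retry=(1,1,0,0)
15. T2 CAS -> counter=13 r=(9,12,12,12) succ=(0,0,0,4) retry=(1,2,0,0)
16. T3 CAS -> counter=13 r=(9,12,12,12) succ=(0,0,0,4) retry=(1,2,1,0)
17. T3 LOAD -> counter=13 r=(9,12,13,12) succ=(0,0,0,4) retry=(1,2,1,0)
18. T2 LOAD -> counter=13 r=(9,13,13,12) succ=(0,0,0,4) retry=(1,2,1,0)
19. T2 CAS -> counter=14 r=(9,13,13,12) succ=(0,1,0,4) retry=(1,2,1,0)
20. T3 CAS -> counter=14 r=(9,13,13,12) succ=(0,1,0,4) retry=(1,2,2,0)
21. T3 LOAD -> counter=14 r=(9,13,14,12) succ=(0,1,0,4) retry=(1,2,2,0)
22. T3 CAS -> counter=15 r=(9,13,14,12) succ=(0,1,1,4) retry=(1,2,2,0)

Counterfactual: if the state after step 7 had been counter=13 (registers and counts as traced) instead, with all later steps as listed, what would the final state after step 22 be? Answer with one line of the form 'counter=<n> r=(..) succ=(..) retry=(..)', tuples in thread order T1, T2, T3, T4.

counter=17 r=(9,15,16,14) succ=(0,1,1,4) retry=(1,2,2,0)

state after step 7 := counter=13 r=(9,10,0,10) succ=(0,0,0,2) retry=(1,0,0,0)
8. T2 CAS -> counter=13 r=(9,10,0,10) succ=(0,0,0,2) retry=(1,1,0,0)
9. T4 LOAD -> counter=13 r=(9,10,0,13) succ=(0,0,0,2) retry=(1,1,0,0)
10. T4 CAS -> counter=14 r=(9,10,0,13) succ=(0,0,0,3) retry=(1,1,0,0)
11. T3 LOAD -> counter=14 r=(9,10,14,13) succ=(0,0,0,3) retry=(1,1,0,0)
12. T4 LOAD -> counter=14 r=(9,10,14,14) succ=(0,0,0,3) retry=(1,1,0,0)
13. T2 LOAD -> counter=14 r=(9,14,14,14) succ=(0,0,0,3) retry=(1,1,0,0)
14. T4 CAS -> counter=15 r=(9,14,14,14) succ=(0,0,0,4) retry=(1,1,0,0)
15. T2 CAS -> counter=15 r=(9,14,14,14) succ=(0,0,0,4) retry=(1,2,0,0)
16. T3 CAS -> counter=15 r=(9,14,14,14) succ=(0,0,0,4) retry=(1,2,1,0)
17. T3 LOAD -> counter=15 r=(9,14,15,14) succ=(0,0,0,4) retry=(1,2,1,0)
18. T2 LOAD -> counter=15 r=(9,15,15,14) succ=(0,0,0,4) retry=(1,2,1,0)
19. T2 CAS -> counter=16 r=(9,15,15,14) succ=(0,1,0,4) retry=(1,2,1,0)
20. T3 CAS -> counter=16 r=(9,15,15,14) succ=(0,1,0,4) retry=(1,2,2,0)
21. T3 LOAD -> counter=16 r=(9,15,16,14) succ=(0,1,0,4) retry=(1,2,2,0)
22. T3 CAS -> counter=17 r=(9,15,16,14) succ=(0,1,1,4) retry=(1,2,2,0)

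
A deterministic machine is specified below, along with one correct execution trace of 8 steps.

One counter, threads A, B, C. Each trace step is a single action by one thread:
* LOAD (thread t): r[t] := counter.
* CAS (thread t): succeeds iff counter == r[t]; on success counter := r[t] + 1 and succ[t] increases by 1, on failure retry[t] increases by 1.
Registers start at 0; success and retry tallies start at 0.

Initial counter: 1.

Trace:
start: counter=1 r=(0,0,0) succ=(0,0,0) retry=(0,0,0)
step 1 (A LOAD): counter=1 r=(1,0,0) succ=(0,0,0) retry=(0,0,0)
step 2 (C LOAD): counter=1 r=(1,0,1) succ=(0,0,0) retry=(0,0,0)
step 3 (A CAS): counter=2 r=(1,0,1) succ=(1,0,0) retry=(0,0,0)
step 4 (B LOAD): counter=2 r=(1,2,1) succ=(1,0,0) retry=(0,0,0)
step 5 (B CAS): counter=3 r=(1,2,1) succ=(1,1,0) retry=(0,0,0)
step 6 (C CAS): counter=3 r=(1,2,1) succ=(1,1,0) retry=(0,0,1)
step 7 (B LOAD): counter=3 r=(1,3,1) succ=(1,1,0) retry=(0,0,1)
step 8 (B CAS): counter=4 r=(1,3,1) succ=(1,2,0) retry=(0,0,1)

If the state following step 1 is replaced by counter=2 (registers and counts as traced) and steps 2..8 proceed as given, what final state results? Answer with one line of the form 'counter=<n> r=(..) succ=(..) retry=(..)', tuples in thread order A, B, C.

state after step 1 := counter=2 r=(1,0,0) succ=(0,0,0) retry=(0,0,0)
step 2 (C LOAD): counter=2 r=(1,0,2) succ=(0,0,0) retry=(0,0,0)
step 3 (A CAS): counter=2 r=(1,0,2) succ=(0,0,0) retry=(1,0,0)
step 4 (B LOAD): counter=2 r=(1,2,2) succ=(0,0,0) retry=(1,0,0)
step 5 (B CAS): counter=3 r=(1,2,2) succ=(0,1,0) retry=(1,0,0)
step 6 (C CAS): counter=3 r=(1,2,2) succ=(0,1,0) retry=(1,0,1)
step 7 (B LOAD): counter=3 r=(1,3,2) succ=(0,1,0) retry=(1,0,1)
step 8 (B CAS): counter=4 r=(1,3,2) succ=(0,2,0) retry=(1,0,1)

counter=4 r=(1,3,2) succ=(0,2,0) retry=(1,0,1)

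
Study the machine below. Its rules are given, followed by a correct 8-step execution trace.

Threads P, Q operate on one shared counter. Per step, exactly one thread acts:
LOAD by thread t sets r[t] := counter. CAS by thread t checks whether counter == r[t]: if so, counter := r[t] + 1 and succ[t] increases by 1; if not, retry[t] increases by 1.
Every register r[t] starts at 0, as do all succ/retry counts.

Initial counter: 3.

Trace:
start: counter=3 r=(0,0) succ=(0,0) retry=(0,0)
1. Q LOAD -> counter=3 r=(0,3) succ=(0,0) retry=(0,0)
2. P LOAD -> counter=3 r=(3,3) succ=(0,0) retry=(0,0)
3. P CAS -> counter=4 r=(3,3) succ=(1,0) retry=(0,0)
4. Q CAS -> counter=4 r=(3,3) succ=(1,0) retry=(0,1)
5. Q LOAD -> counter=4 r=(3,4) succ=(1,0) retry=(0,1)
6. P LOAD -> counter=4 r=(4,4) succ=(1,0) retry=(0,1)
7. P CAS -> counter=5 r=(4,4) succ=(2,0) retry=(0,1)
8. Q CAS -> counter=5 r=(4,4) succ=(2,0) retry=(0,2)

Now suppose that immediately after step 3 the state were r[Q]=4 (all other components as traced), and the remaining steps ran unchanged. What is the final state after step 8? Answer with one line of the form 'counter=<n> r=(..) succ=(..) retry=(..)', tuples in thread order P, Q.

counter=6 r=(5,5) succ=(2,1) retry=(0,1)

state after step 3 := counter=4 r=(3,4) succ=(1,0) retry=(0,0)
4. Q CAS -> counter=5 r=(3,4) succ=(1,1) retry=(0,0)
5. Q LOAD -> counter=5 r=(3,5) succ=(1,1) retry=(0,0)
6. P LOAD -> counter=5 r=(5,5) succ=(1,1) retry=(0,0)
7. P CAS -> counter=6 r=(5,5) succ=(2,1) retry=(0,0)
8. Q CAS -> counter=6 r=(5,5) succ=(2,1) retry=(0,1)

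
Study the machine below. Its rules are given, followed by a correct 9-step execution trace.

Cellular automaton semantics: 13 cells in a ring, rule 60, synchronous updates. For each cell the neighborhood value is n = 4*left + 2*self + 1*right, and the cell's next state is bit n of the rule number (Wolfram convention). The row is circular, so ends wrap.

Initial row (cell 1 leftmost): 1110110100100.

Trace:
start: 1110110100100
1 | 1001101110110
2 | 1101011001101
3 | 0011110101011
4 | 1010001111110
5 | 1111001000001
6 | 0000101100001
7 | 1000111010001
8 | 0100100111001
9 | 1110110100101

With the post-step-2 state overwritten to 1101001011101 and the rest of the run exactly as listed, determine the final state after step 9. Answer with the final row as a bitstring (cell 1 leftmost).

0000101000101

state after step 2 := 1101001011101
3 | 0011101110011
4 | 1010011001010
5 | 1111010101111
6 | 0000111111000
7 | 0000100000100
8 | 0000110000110
9 | 0000101000101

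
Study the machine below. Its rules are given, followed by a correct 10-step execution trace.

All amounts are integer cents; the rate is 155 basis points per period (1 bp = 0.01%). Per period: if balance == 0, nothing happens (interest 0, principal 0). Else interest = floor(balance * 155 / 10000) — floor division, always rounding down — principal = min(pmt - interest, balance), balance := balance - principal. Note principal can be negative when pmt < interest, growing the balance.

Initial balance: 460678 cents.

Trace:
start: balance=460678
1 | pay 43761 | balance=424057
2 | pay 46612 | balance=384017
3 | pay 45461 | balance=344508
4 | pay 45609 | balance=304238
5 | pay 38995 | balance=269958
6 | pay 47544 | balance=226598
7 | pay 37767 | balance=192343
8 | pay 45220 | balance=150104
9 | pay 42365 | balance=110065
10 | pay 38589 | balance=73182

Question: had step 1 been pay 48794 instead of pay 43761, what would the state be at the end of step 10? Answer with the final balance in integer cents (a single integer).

67402

(re-executing from step 1 with the substitution; state before step 1: balance=460678)
1 | pay 48794 | balance=419024
2 | pay 46612 | balance=378906
3 | pay 45461 | balance=339318
4 | pay 45609 | balance=298968
5 | pay 38995 | balance=264607
6 | pay 47544 | balance=221164
7 | pay 37767 | balance=186825
8 | pay 45220 | balance=144500
9 | pay 42365 | balance=104374
10 | pay 38589 | balance=67402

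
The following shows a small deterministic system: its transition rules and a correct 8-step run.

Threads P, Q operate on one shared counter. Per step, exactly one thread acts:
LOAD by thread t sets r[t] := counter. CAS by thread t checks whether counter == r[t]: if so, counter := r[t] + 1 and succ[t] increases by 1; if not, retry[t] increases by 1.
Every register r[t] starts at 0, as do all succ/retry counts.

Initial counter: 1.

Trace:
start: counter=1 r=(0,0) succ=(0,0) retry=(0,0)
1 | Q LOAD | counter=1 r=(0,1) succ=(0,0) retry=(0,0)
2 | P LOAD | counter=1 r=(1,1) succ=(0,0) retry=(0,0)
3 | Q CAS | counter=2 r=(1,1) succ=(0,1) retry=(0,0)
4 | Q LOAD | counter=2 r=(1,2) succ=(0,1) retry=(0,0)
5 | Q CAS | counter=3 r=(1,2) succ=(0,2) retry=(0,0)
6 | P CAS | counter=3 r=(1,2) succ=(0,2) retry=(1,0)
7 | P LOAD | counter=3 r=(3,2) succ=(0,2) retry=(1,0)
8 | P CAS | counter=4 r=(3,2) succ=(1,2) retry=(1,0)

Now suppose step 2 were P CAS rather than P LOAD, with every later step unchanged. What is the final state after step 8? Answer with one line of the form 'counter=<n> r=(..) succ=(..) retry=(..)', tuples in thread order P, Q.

counter=4 r=(3,2) succ=(1,2) retry=(2,0)

(re-executing from step 2 with the substitution; state before step 2: counter=1 r=(0,1) succ=(0,0) retry=(0,0))
2 | P CAS | counter=1 r=(0,1) succ=(0,0) retry=(1,0)
3 | Q CAS | counter=2 r=(0,1) succ=(0,1) retry=(1,0)
4 | Q LOAD | counter=2 r=(0,2) succ=(0,1) retry=(1,0)
5 | Q CAS | counter=3 r=(0,2) succ=(0,2) retry=(1,0)
6 | P CAS | counter=3 r=(0,2) succ=(0,2) retry=(2,0)
7 | P LOAD | counter=3 r=(3,2) succ=(0,2) retry=(2,0)
8 | P CAS | counter=4 r=(3,2) succ=(1,2) retry=(2,0)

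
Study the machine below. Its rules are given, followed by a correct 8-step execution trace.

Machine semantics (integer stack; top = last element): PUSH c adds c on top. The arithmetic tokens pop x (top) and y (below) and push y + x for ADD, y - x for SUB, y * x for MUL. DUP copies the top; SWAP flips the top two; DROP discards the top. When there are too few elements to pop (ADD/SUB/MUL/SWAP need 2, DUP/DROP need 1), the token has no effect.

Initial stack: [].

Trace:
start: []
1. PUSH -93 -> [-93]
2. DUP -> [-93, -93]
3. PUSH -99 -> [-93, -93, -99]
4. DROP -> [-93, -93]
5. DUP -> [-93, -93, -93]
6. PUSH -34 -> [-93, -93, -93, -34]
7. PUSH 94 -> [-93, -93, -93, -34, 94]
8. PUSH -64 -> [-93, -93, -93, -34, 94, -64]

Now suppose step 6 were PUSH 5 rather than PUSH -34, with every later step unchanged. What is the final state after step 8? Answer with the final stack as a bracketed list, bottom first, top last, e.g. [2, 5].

[-93, -93, -93, 5, 94, -64]

(re-executing from step 6 with the substitution; state before step 6: [-93, -93, -93])
6. PUSH 5 -> [-93, -93, -93, 5]
7. PUSH 94 -> [-93, -93, -93, 5, 94]
8. PUSH -64 -> [-93, -93, -93, 5, 94, -64]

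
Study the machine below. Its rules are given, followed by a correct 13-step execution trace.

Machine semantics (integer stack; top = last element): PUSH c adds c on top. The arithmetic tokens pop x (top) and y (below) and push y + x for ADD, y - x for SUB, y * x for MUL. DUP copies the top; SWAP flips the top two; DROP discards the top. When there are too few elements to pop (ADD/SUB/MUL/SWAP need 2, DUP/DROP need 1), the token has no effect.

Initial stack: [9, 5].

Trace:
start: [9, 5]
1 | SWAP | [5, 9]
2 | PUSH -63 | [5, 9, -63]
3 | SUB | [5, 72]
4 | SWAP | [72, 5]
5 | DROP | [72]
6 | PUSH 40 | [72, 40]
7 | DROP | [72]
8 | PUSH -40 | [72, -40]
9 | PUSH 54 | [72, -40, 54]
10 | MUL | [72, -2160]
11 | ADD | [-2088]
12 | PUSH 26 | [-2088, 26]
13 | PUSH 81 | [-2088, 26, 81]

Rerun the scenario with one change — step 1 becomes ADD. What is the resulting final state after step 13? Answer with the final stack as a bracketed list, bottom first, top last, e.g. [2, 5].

(re-executing from step 1 with the substitution; state before step 1: [9, 5])
1 | ADD | [14]
2 | PUSH -63 | [14, -63]
3 | SUB | [77]
4 | SWAP | [77]
5 | DROP | []
6 | PUSH 40 | [40]
7 | DROP | []
8 | PUSH -40 | [-40]
9 | PUSH 54 | [-40, 54]
10 | MUL | [-2160]
11 | ADD | [-2160]
12 | PUSH 26 | [-2160, 26]
13 | PUSH 81 | [-2160, 26, 81]

[-2160, 26, 81]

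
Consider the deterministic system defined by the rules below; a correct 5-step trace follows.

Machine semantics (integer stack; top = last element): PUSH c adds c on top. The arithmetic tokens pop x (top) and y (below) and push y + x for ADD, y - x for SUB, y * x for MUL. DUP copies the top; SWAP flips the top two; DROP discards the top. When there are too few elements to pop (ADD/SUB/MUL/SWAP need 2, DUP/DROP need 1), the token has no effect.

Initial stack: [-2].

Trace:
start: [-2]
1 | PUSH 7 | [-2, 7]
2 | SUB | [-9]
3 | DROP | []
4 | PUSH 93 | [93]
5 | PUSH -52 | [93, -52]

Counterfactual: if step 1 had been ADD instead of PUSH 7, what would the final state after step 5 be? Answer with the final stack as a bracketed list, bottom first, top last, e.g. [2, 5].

[93, -52]

(re-executing from step 1 with the substitution; state before step 1: [-2])
1 | ADD | [-2]
2 | SUB | [-2]
3 | DROP | []
4 | PUSH 93 | [93]
5 | PUSH -52 | [93, -52]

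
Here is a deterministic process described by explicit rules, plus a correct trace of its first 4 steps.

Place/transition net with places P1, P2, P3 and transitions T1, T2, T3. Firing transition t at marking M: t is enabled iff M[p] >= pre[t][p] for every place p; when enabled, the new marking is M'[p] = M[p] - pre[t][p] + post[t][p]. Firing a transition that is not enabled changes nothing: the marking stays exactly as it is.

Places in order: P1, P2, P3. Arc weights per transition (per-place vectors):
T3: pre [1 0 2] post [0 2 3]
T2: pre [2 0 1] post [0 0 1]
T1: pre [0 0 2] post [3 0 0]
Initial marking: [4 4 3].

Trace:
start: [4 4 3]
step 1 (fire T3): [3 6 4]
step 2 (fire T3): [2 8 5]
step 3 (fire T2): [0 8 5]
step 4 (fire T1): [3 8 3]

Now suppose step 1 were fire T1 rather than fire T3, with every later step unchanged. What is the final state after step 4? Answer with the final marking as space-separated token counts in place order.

(re-executing from step 1 with the substitution; state before step 1: [4 4 3])
step 1 (fire T1): [7 4 1]
step 2 (fire T3): [7 4 1]
step 3 (fire T2): [5 4 1]
step 4 (fire T1): [5 4 1]

5 4 1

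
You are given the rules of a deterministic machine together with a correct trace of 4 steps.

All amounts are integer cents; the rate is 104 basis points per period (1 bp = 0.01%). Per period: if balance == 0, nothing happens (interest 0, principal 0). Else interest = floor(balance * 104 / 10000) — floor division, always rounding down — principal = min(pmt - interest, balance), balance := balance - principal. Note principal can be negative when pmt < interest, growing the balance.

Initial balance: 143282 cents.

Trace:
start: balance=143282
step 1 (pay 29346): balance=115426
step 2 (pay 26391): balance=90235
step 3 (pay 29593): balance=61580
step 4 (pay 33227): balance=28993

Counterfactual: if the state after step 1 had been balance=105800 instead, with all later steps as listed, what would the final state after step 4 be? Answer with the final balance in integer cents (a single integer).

state after step 1 := balance=105800
step 2 (pay 26391): balance=80509
step 3 (pay 29593): balance=51753
step 4 (pay 33227): balance=19064

19064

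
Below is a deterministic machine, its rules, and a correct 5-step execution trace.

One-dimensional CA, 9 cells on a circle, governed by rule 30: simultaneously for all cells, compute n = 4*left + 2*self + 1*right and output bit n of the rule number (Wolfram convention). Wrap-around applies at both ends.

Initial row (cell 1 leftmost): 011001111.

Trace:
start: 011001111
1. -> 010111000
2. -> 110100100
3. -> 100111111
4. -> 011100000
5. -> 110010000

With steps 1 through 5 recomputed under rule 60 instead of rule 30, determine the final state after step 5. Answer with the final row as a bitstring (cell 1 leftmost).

(re-executing steps 1..5 under rule 60; state before step 1: 011001111)
1. -> 110101000
2. -> 101111100
3. -> 111000010
4. -> 100100011
5. -> 010110010

010110010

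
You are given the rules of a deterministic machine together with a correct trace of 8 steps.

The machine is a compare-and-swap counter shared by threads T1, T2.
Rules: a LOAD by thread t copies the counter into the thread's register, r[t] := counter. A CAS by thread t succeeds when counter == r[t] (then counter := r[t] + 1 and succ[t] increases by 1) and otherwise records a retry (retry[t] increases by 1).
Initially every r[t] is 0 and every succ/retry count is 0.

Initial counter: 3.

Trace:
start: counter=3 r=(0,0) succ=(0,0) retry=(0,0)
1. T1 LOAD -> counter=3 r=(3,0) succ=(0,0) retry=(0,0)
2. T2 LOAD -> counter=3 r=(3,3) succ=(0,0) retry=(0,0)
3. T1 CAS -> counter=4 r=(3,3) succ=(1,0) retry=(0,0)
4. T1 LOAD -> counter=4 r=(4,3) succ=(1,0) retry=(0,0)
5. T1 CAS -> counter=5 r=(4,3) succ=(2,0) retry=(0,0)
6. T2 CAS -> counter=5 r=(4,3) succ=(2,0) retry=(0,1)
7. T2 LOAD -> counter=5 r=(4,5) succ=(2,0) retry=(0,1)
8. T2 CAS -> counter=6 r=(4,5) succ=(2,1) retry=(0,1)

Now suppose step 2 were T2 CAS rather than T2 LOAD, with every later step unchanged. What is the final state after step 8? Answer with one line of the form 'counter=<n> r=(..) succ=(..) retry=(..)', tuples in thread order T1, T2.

counter=6 r=(4,5) succ=(2,1) retry=(0,2)

(re-executing from step 2 with the substitution; state before step 2: counter=3 r=(3,0) succ=(0,0) retry=(0,0))
2. T2 CAS -> counter=3 r=(3,0) succ=(0,0) retry=(0,1)
3. T1 CAS -> counter=4 r=(3,0) succ=(1,0) retry=(0,1)
4. T1 LOAD -> counter=4 r=(4,0) succ=(1,0) retry=(0,1)
5. T1 CAS -> counter=5 r=(4,0) succ=(2,0) retry=(0,1)
6. T2 CAS -> counter=5 r=(4,0) succ=(2,0) retry=(0,2)
7. T2 LOAD -> counter=5 r=(4,5) succ=(2,0) retry=(0,2)
8. T2 CAS -> counter=6 r=(4,5) succ=(2,1) retry=(0,2)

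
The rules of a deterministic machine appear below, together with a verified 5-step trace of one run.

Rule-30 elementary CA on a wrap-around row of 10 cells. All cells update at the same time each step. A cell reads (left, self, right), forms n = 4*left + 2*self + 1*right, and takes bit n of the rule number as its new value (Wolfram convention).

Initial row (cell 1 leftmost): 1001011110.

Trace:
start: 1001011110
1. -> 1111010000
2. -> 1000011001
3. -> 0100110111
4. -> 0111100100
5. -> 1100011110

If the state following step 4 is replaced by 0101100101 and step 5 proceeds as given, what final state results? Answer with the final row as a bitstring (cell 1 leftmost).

state after step 4 := 0101100101
5. -> 0101011101

0101011101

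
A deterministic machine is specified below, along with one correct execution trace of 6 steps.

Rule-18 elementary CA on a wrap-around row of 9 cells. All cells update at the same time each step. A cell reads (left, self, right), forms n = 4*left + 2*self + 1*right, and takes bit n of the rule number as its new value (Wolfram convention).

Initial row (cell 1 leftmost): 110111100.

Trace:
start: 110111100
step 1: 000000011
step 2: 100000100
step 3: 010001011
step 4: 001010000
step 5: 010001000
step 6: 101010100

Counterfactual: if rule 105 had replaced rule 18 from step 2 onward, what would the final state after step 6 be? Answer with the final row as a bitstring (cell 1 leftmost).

000100011

(re-executing steps 2..6 under rule 105; state before step 2: 000000011)
step 2: 011111011
step 3: 110001111
step 4: 010101000
step 5: 001010011
step 6: 000100011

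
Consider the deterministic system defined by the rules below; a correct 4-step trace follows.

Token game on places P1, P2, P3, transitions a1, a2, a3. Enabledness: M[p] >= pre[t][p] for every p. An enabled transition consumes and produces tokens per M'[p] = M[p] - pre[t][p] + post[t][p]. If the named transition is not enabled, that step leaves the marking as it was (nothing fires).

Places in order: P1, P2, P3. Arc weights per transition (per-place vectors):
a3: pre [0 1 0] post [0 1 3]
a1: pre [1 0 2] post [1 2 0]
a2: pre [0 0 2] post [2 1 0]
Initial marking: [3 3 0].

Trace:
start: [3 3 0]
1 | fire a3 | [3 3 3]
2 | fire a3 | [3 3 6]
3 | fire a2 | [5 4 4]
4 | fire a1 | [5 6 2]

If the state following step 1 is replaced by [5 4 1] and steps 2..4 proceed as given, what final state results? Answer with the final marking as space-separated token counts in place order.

state after step 1 := [5 4 1]
2 | fire a3 | [5 4 4]
3 | fire a2 | [7 5 2]
4 | fire a1 | [7 7 0]

7 7 0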